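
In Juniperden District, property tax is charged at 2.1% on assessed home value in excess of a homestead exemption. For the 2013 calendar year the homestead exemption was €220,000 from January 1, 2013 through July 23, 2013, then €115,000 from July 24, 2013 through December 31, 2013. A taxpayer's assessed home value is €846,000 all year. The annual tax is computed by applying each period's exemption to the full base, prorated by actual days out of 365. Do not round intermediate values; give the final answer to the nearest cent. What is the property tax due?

January 1 – July 23, 2013: 204 days, exemption €220,000 → (€846,000 − €220,000) × 2.1% × 204/365 = €7,347.3534
July 24 – December 31, 2013: 161 days, exemption €115,000 → (€846,000 − €115,000) × 2.1% × 161/365 = €6,771.2630
Total = €14,118.6164

€14,118.62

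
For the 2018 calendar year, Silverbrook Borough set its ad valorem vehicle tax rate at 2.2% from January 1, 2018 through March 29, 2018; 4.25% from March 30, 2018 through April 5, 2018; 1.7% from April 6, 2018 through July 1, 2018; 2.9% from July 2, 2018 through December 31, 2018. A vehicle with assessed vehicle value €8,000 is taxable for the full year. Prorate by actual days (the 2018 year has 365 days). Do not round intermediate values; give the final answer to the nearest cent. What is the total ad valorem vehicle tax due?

January 1 – March 29, 2018: 88 days at 2.2% → €8,000 × 2.2% × 88/365 = €42.4329
March 30 – April 5, 2018: 7 days at 4.25% → €8,000 × 4.25% × 7/365 = €6.5205
April 6 – July 1, 2018: 87 days at 1.7% → €8,000 × 1.7% × 87/365 = €32.4164
July 2 – December 31, 2018: 183 days at 2.9% → €8,000 × 2.9% × 183/365 = €116.3178
Total = €197.6877

€197.69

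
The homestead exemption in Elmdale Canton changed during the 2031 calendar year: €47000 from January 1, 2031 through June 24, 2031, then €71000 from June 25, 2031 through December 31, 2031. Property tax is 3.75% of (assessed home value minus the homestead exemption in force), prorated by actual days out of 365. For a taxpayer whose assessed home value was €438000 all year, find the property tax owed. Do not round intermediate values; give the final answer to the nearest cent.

€14194.01

January 1 – June 24, 2031: 175 days, exemption €47000 → (€438000 − €47000) × 3.75% × 175/365 = €7029.9658
June 25 – December 31, 2031: 190 days, exemption €71000 → (€438000 − €71000) × 3.75% × 190/365 = €7164.0411
Total = €14194.0068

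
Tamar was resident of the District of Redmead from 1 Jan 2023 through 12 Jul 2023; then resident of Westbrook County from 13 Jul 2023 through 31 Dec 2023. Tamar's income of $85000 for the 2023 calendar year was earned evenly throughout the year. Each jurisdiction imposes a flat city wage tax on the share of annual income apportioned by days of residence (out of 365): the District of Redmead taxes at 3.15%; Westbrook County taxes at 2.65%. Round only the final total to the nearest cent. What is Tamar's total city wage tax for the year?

$2477.23

The District of Redmead, 1 Jan – 12 Jul 2023: 193 days → $85000 × 3.15% × 193/365 = $1415.7740
Westbrook County, 13 Jul – 31 Dec 2023: 172 days → $85000 × 2.65% × 172/365 = $1061.4521
Total = $2477.2260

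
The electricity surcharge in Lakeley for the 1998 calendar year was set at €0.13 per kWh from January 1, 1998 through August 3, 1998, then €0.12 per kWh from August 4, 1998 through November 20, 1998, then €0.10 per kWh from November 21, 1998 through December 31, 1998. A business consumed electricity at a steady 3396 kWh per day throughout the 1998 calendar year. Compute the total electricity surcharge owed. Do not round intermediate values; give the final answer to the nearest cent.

€153,261.48

January 1 – August 3, 1998: 215 days × 3396 kWh/day = 730,140 kWh at €0.13/kWh → €94,918.20
August 4 – November 20, 1998: 109 days × 3396 kWh/day = 370,164 kWh at €0.12/kWh → €44,419.68
November 21 – December 31, 1998: 41 days × 3396 kWh/day = 139,236 kWh at €0.10/kWh → €13,923.60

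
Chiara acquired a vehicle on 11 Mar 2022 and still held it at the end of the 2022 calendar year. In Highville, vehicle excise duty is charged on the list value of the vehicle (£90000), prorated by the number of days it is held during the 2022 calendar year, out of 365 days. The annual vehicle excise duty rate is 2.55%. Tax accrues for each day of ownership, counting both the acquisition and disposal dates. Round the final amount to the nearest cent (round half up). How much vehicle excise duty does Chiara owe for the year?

Days held (11 Mar – 31 Dec 2022): 296 out of 365
Tax = £90000 × 2.55% × 296/365 = £1861.1507

£1861.15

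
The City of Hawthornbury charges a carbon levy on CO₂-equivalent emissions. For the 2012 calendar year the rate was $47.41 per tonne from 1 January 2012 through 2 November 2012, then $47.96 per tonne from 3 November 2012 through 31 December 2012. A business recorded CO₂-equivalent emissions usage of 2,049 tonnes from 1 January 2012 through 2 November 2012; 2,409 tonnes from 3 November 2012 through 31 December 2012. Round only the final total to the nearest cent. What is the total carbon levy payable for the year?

1 January – 2 November 2012: 2,049 tonnes at $47.41/tonne → $97143.09
3 November – 31 December 2012: 2,409 tonnes at $47.96/tonne → $115535.64

$212678.73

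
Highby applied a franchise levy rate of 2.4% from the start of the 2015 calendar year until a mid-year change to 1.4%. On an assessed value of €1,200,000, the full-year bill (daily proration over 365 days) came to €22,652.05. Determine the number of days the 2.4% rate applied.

Let d = days at the first rate; then 365 − d days at the second rate.
€1,200,000 × [2.4%·d + 1.4%·(365−d)] / 365 = €22,652.05
Solving gives d = 178, so the new rate took effect on 28 Jun 2015.

178 days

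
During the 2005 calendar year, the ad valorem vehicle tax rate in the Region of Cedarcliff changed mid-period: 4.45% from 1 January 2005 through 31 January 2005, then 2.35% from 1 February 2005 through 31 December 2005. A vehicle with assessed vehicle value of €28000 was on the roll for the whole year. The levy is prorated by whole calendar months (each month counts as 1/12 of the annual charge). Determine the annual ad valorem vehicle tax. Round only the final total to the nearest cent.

1 January – 31 January 2005: 1 month at 4.45% → €28000 × 4.45% × 1/12 = €103.8333
1 February – 31 December 2005: 11 months at 2.35% → €28000 × 2.35% × 11/12 = €603.1667
Total = €707.0000

€707.00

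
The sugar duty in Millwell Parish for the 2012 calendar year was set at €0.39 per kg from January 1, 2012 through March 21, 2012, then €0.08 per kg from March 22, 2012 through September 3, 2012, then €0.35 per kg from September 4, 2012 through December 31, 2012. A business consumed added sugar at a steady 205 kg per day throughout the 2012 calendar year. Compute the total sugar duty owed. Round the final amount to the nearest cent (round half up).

€17736.60

January 1 – March 21, 2012: 81 days × 205 kg/day = 16,605 kg at €0.39/kg → €6475.95
March 22 – September 3, 2012: 166 days × 205 kg/day = 34,030 kg at €0.08/kg → €2722.40
September 4 – December 31, 2012: 119 days × 205 kg/day = 24,395 kg at €0.35/kg → €8538.25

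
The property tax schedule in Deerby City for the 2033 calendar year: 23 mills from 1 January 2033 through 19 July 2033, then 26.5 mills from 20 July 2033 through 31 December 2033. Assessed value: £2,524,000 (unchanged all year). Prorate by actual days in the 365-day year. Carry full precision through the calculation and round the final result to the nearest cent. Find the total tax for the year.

1 January – 19 July 2033: 200 days at 23 mills → £2,524,000 × 2.3% × 200/365 = £31,809.3151
20 July – 31 December 2033: 165 days at 26.5 mills → £2,524,000 × 2.65% × 165/365 = £30,236.1370
Total = £62,045.4521

£62,045.45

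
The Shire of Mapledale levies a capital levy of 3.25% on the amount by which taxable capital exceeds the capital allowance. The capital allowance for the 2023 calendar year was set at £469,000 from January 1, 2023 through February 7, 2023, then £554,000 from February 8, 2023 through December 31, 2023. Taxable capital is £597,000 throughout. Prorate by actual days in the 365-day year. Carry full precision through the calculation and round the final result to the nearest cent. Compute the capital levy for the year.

£1,685.10

January 1 – February 7, 2023: 38 days, exemption £469,000 → (£597,000 − £469,000) × 3.25% × 38/365 = £433.0959
February 8 – December 31, 2023: 327 days, exemption £554,000 → (£597,000 − £554,000) × 3.25% × 327/365 = £1,252.0068
Total = £1,685.1027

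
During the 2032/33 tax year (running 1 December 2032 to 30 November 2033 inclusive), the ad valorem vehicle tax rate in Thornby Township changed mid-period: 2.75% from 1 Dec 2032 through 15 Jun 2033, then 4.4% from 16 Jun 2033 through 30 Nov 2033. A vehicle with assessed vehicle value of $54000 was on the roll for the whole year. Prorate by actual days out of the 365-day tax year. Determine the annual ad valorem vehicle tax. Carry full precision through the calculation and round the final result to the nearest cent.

1 Dec 2032 – 15 Jun 2033: 197 days at 2.75% → $54000 × 2.75% × 197/365 = $801.4932
16 Jun – 30 Nov 2033: 168 days at 4.4% → $54000 × 4.4% × 168/365 = $1093.6110
Total = $1895.1041

$1895.10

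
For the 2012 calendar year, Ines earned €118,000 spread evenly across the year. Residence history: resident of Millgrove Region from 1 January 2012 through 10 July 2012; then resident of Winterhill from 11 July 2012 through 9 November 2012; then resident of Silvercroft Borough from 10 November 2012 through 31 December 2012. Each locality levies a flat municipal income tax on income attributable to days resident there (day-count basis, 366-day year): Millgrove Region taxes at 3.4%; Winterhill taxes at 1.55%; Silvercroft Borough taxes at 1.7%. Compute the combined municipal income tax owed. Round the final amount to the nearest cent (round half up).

€2,999.33

Millgrove Region, 1 January – 10 July 2012: 192 days → €118,000 × 3.4% × 192/366 = €2,104.6557
Winterhill, 11 July – 9 November 2012: 122 days → €118,000 × 1.55% × 122/366 = €609.6667
Silvercroft Borough, 10 November – 31 December 2012: 52 days → €118,000 × 1.7% × 52/366 = €285.0055
Total = €2,999.3279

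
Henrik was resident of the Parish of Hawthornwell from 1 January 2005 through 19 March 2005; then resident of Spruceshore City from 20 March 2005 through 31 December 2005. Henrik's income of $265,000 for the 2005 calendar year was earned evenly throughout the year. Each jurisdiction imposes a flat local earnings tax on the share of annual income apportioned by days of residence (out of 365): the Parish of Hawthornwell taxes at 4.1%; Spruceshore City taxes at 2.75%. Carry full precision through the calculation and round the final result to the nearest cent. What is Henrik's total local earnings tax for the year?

$8,052.01

The Parish of Hawthornwell, 1 January – 19 March 2005: 78 days → $265,000 × 4.1% × 78/365 = $2,321.8356
Spruceshore City, 20 March – 31 December 2005: 287 days → $265,000 × 2.75% × 287/365 = $5,730.1712
Total = $8,052.0068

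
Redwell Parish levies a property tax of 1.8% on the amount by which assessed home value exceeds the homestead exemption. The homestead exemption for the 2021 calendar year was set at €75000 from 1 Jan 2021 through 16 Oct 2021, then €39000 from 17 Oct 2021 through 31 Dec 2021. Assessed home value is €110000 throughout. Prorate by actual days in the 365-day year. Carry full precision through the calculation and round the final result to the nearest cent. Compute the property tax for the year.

€764.93

1 Jan – 16 Oct 2021: 289 days, exemption €75000 → (€110000 − €75000) × 1.8% × 289/365 = €498.8219
17 Oct – 31 Dec 2021: 76 days, exemption €39000 → (€110000 − €39000) × 1.8% × 76/365 = €266.1041
Total = €764.9260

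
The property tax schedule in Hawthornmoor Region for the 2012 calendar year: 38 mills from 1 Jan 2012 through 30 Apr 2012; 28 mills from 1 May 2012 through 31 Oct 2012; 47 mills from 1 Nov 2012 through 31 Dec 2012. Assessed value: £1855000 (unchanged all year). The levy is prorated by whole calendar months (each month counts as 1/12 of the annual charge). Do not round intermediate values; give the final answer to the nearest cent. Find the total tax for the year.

£63997.50

1 Jan – 30 Apr 2012: 4 months at 38 mills → £1855000 × 3.8% × 4/12 = £23496.6667
1 May – 31 Oct 2012: 6 months at 28 mills → £1855000 × 2.8% × 6/12 = £25970.0000
1 Nov – 31 Dec 2012: 2 months at 47 mills → £1855000 × 4.7% × 2/12 = £14530.8333
Total = £63997.5000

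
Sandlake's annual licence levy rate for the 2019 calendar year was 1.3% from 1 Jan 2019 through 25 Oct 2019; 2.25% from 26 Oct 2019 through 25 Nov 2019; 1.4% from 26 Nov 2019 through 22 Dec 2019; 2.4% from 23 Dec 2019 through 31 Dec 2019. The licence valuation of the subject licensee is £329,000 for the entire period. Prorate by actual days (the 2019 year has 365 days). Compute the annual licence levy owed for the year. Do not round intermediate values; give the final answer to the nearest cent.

1 Jan – 25 Oct 2019: 298 days at 1.3% → £329,000 × 1.3% × 298/365 = £3,491.9068
26 Oct – 25 Nov 2019: 31 days at 2.25% → £329,000 × 2.25% × 31/365 = £628.7055
26 Nov – 22 Dec 2019: 27 days at 1.4% → £329,000 × 1.4% × 27/365 = £340.7178
23 Dec – 31 Dec 2019: 9 days at 2.4% → £329,000 × 2.4% × 9/365 = £194.6959
Total = £4,656.0260

£4,656.03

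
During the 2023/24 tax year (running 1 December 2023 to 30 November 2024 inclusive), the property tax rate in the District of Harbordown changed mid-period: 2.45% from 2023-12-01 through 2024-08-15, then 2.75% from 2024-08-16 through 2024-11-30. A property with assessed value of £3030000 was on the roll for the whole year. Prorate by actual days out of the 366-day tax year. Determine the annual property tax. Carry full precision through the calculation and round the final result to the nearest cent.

2023-12-01 to 2024-08-15: 259 days at 2.45% → £3030000 × 2.45% × 259/366 = £52532.4180
2024-08-16 to 2024-11-30: 107 days at 2.75% → £3030000 × 2.75% × 107/366 = £24360.0410
Total = £76892.4590

£76892.46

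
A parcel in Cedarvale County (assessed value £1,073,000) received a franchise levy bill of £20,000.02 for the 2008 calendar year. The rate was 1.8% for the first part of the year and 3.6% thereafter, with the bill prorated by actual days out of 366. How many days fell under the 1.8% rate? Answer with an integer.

Let d = days at the first rate; then 366 − d days at the second rate.
£1,073,000 × [1.8%·d + 3.6%·(366−d)] / 366 = £20,000.02
Solving gives d = 353, so the new rate took effect on 19 Dec 2008.

353 days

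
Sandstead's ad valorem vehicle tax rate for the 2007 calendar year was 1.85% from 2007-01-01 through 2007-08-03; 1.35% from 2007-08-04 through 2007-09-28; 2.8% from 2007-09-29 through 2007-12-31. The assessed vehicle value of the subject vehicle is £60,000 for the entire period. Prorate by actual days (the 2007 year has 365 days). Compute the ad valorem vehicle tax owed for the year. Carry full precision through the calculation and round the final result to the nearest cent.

2007-01-01 to 2007-08-03: 215 days at 1.85% → £60,000 × 1.85% × 215/365 = £653.8356
2007-08-04 to 2007-09-28: 56 days at 1.35% → £60,000 × 1.35% × 56/365 = £124.2740
2007-09-29 to 2007-12-31: 94 days at 2.8% → £60,000 × 2.8% × 94/365 = £432.6575
Total = £1,210.7671

£1,210.77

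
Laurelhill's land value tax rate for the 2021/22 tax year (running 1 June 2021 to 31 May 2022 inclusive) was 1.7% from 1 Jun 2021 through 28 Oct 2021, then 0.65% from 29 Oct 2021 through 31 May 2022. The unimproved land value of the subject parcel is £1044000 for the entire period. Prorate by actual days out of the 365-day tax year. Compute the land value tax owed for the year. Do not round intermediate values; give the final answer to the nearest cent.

1 Jun – 28 Oct 2021: 150 days at 1.7% → £1044000 × 1.7% × 150/365 = £7293.6986
29 Oct 2021 – 31 May 2022: 215 days at 0.65% → £1044000 × 0.65% × 215/365 = £3997.2329
Total = £11290.9315

£11290.93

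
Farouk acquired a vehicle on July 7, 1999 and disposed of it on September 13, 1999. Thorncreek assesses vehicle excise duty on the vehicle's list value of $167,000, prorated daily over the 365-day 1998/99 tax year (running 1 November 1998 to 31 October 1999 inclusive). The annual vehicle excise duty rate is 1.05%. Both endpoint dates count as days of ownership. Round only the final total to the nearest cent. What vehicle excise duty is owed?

$331.48

Days held (July 7 – September 13, 1999): 69 out of 365
Tax = $167,000 × 1.05% × 69/365 = $331.4836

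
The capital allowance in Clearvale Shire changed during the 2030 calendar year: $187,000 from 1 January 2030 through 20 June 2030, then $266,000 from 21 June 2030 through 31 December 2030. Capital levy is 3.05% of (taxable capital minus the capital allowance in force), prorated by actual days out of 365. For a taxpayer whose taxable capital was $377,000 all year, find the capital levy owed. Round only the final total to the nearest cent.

$4,514.33

1 January – 20 June 2030: 171 days, exemption $187,000 → ($377,000 − $187,000) × 3.05% × 171/365 = $2,714.9178
21 June – 31 December 2030: 194 days, exemption $266,000 → ($377,000 − $266,000) × 3.05% × 194/365 = $1,799.4164
Total = $4,514.3342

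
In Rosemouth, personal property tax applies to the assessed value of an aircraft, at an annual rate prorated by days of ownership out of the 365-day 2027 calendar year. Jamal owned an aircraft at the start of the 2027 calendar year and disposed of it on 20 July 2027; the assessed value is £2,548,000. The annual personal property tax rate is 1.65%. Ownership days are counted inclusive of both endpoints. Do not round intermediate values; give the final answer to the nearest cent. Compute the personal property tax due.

£23,151.90

Days held (1 January – 20 July 2027): 201 out of 365
Tax = £2,548,000 × 1.65% × 201/365 = £23,151.8959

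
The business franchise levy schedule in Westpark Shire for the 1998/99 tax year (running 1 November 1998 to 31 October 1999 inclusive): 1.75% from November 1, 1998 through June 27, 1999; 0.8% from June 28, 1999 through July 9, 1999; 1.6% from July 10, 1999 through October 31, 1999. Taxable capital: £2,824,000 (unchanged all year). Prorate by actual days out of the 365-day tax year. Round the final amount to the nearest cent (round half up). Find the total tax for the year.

November 1, 1998 – June 27, 1999: 239 days at 1.75% → £2,824,000 × 1.75% × 239/365 = £32,359.9452
June 28 – July 9, 1999: 12 days at 0.8% → £2,824,000 × 0.8% × 12/365 = £742.7507
July 10 – October 31, 1999: 114 days at 1.6% → £2,824,000 × 1.6% × 114/365 = £14,112.2630
Total = £47,214.9589

£47,214.96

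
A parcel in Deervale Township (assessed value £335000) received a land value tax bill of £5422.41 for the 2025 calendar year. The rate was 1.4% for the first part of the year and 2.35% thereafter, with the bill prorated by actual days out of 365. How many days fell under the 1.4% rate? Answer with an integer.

Let d = days at the first rate; then 365 − d days at the second rate.
£335000 × [1.4%·d + 2.35%·(365−d)] / 365 = £5422.41
Solving gives d = 281, so the new rate took effect on 9 October 2025.

281 days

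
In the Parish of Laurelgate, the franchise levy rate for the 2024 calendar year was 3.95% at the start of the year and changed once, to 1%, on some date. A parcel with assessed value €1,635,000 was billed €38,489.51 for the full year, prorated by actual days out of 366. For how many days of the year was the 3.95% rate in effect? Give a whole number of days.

168 days

Let d = days at the first rate; then 366 − d days at the second rate.
€1,635,000 × [3.95%·d + 1%·(366−d)] / 366 = €38,489.51
Solving gives d = 168, so the new rate took effect on 17 Jun 2024.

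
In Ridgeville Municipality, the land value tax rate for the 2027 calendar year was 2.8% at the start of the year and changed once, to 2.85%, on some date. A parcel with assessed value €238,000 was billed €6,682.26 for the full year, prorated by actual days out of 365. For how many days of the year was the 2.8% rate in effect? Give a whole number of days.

309 days

Let d = days at the first rate; then 365 − d days at the second rate.
€238,000 × [2.8%·d + 2.85%·(365−d)] / 365 = €6,682.26
Solving gives d = 309, so the new rate took effect on November 6, 2027.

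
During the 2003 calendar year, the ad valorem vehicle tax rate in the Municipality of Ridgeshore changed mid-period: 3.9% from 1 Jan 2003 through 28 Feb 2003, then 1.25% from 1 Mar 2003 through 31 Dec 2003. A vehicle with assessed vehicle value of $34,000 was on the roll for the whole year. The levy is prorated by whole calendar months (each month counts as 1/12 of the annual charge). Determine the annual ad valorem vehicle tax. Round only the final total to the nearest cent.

$575.17

1 Jan – 28 Feb 2003: 2 months at 3.9% → $34,000 × 3.9% × 2/12 = $221.0000
1 Mar – 31 Dec 2003: 10 months at 1.25% → $34,000 × 1.25% × 10/12 = $354.1667
Total = $575.1667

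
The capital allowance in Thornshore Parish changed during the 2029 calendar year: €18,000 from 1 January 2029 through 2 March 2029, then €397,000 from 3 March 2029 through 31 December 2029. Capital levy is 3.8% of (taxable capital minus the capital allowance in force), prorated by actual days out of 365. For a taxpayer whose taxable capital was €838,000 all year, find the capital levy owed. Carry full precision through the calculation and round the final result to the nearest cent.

1 January – 2 March 2029: 61 days, exemption €18,000 → (€838,000 − €18,000) × 3.8% × 61/365 = €5,207.5616
3 March – 31 December 2029: 304 days, exemption €397,000 → (€838,000 − €397,000) × 3.8% × 304/365 = €13,957.3479
Total = €19,164.9096

€19,164.91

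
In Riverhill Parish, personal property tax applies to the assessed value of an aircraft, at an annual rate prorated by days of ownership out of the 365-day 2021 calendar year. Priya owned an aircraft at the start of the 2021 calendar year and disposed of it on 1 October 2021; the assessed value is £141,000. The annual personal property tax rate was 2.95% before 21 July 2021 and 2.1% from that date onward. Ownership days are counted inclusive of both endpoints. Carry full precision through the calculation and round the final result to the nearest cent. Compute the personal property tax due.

1 January – 20 July 2021: 201 days at 2.95% → £141,000 × 2.95% × 201/365 = £2,290.5740
21 July – 1 October 2021: 73 days at 2.1% → £141,000 × 2.1% × 73/365 = £592.2000
Total = £2,882.7740

£2,882.77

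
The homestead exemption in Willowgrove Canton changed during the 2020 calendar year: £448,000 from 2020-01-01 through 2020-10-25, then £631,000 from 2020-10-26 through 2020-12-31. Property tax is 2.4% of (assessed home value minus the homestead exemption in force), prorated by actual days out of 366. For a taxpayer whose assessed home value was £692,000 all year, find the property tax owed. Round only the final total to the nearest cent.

2020-01-01 to 2020-10-25: 299 days, exemption £448,000 → (£692,000 − £448,000) × 2.4% × 299/366 = £4,784.0000
2020-10-26 to 2020-12-31: 67 days, exemption £631,000 → (£692,000 − £631,000) × 2.4% × 67/366 = £268.0000
Total = £5,052.0000

£5,052.00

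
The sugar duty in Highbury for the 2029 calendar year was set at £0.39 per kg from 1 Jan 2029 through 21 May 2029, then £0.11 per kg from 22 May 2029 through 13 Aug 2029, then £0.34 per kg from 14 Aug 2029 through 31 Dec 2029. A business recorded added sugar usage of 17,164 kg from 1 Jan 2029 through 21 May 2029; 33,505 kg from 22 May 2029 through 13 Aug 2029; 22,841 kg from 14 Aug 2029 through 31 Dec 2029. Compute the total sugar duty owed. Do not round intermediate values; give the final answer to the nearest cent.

£18145.45

1 Jan – 21 May 2029: 17,164 kg at £0.39/kg → £6693.96
22 May – 13 Aug 2029: 33,505 kg at £0.11/kg → £3685.55
14 Aug – 31 Dec 2029: 22,841 kg at £0.34/kg → £7765.94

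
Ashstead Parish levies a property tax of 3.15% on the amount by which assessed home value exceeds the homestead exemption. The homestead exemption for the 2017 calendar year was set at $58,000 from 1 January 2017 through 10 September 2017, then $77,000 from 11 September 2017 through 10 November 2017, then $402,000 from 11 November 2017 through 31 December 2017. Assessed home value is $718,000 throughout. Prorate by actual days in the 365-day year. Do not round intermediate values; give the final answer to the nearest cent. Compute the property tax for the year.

1 January – 10 September 2017: 253 days, exemption $58,000 → ($718,000 − $58,000) × 3.15% × 253/365 = $14,410.6027
11 September – 10 November 2017: 61 days, exemption $77,000 → ($718,000 − $77,000) × 3.15% × 61/365 = $3,374.4699
11 November – 31 December 2017: 51 days, exemption $402,000 → ($718,000 − $402,000) × 3.15% × 51/365 = $1,390.8329
Total = $19,175.9055

$19,175.91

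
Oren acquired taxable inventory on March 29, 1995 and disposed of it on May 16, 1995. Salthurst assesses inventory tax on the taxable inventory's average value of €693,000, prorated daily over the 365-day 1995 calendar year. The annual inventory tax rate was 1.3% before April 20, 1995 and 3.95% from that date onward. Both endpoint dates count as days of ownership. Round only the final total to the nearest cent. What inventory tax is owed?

March 29 – April 19, 1995: 22 days at 1.3% → €693,000 × 1.3% × 22/365 = €543.0082
April 20 – May 16, 1995: 27 days at 3.95% → €693,000 × 3.95% × 27/365 = €2,024.8890
Total = €2,567.8973

€2,567.90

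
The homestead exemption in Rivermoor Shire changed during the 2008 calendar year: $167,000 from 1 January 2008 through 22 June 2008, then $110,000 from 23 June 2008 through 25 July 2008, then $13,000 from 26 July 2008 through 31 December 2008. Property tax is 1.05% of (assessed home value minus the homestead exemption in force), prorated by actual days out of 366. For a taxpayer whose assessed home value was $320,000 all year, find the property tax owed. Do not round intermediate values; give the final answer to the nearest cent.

$2,362.93

1 January – 22 June 2008: 174 days, exemption $167,000 → ($320,000 − $167,000) × 1.05% × 174/366 = $763.7459
23 June – 25 July 2008: 33 days, exemption $110,000 → ($320,000 − $110,000) × 1.05% × 33/366 = $198.8115
26 July – 31 December 2008: 159 days, exemption $13,000 → ($320,000 − $13,000) × 1.05% × 159/366 = $1,400.3730
Total = $2,362.9303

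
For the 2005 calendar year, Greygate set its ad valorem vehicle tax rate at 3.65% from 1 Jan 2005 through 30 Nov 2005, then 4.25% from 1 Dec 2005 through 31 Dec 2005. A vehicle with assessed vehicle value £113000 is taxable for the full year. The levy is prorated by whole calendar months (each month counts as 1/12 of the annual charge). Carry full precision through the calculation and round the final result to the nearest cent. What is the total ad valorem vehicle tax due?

1 Jan – 30 Nov 2005: 11 months at 3.65% → £113000 × 3.65% × 11/12 = £3780.7917
1 Dec – 31 Dec 2005: 1 month at 4.25% → £113000 × 4.25% × 1/12 = £400.2083
Total = £4181.0000

£4181.00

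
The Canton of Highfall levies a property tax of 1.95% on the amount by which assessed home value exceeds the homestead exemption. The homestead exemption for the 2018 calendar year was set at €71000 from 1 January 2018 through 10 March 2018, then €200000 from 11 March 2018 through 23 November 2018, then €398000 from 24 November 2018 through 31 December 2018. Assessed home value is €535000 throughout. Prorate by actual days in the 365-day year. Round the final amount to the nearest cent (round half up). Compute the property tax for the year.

1 January – 10 March 2018: 69 days, exemption €71000 → (€535000 − €71000) × 1.95% × 69/365 = €1710.4438
11 March – 23 November 2018: 258 days, exemption €200000 → (€535000 − €200000) × 1.95% × 258/365 = €4617.4932
24 November – 31 December 2018: 38 days, exemption €398000 → (€535000 − €398000) × 1.95% × 38/365 = €278.1288
Total = €6606.0658

€6606.07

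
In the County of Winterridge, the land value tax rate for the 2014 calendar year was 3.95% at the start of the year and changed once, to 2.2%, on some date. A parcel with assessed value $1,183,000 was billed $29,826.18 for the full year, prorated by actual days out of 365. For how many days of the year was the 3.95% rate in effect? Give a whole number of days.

67 days

Let d = days at the first rate; then 365 − d days at the second rate.
$1,183,000 × [3.95%·d + 2.2%·(365−d)] / 365 = $29,826.18
Solving gives d = 67, so the new rate took effect on 9 March 2014.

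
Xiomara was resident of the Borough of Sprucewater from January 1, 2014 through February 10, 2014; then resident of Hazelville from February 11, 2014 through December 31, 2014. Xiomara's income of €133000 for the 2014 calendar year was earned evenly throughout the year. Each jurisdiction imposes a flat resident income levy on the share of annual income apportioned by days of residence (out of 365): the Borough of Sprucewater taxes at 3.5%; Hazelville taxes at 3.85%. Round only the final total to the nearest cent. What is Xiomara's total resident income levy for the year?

€5068.21

The Borough of Sprucewater, January 1 – February 10, 2014: 41 days → €133000 × 3.5% × 41/365 = €522.8904
Hazelville, February 11 – December 31, 2014: 324 days → €133000 × 3.85% × 324/365 = €4545.3205
Total = €5068.2110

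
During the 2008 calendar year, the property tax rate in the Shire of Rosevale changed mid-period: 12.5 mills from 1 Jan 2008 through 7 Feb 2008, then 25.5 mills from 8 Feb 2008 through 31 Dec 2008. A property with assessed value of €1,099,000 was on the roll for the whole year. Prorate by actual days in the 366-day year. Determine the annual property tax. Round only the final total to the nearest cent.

€26,541.15

1 Jan – 7 Feb 2008: 38 days at 12.5 mills → €1,099,000 × 1.25% × 38/366 = €1,426.2978
8 Feb – 31 Dec 2008: 328 days at 25.5 mills → €1,099,000 × 2.55% × 328/366 = €25,114.8525
Total = €26,541.1503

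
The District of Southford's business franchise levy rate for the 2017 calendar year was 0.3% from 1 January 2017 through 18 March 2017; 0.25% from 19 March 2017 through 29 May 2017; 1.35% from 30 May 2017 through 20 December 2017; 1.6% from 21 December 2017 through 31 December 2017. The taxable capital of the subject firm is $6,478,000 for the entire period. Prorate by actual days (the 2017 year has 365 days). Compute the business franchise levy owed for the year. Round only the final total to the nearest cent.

1 January – 18 March 2017: 77 days at 0.3% → $6,478,000 × 0.3% × 77/365 = $4,099.7753
19 March – 29 May 2017: 72 days at 0.25% → $6,478,000 × 0.25% × 72/365 = $3,194.6301
30 May – 20 December 2017: 205 days at 1.35% → $6,478,000 × 1.35% × 205/365 = $49,117.4384
21 December – 31 December 2017: 11 days at 1.6% → $6,478,000 × 1.6% × 11/365 = $3,123.6384
Total = $59,535.4822

$59,535.48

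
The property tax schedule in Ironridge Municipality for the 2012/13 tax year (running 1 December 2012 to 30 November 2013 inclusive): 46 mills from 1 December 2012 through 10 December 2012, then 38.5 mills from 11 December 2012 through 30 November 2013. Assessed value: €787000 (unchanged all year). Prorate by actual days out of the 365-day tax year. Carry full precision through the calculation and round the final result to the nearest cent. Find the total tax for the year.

€30461.21

1 December – 10 December 2012: 10 days at 46 mills → €787000 × 4.6% × 10/365 = €991.8356
11 December 2012 – 30 November 2013: 355 days at 38.5 mills → €787000 × 3.85% × 355/365 = €29469.3767
Total = €30461.2123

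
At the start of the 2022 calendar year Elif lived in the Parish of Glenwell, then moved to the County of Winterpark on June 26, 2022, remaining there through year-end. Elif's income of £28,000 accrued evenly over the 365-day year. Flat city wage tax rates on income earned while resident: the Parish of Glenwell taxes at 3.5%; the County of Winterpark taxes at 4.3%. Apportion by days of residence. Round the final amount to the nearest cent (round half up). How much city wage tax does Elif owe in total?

The Parish of Glenwell, January 1 – June 25, 2022: 176 days → £28,000 × 3.5% × 176/365 = £472.5479
The County of Winterpark, June 26 – December 31, 2022: 189 days → £28,000 × 4.3% × 189/365 = £623.4411
Total = £1,095.9890

£1,095.99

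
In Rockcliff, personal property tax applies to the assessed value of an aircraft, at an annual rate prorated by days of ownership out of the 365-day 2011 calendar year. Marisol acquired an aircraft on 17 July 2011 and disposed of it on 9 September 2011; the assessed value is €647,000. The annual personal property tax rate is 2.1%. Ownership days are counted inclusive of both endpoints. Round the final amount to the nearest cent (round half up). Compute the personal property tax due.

€2,047.36

Days held (17 July – 9 September 2011): 55 out of 365
Tax = €647,000 × 2.1% × 55/365 = €2,047.3562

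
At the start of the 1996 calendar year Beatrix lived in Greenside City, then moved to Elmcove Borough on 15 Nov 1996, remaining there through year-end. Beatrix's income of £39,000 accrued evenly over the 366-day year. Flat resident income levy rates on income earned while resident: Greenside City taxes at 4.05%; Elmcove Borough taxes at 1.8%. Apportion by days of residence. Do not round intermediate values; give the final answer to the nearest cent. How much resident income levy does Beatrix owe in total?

Greenside City, 1 Jan – 14 Nov 1996: 319 days → £39,000 × 4.05% × 319/366 = £1,376.6680
Elmcove Borough, 15 Nov – 31 Dec 1996: 47 days → £39,000 × 1.8% × 47/366 = £90.1475
Total = £1,466.8156

£1,466.82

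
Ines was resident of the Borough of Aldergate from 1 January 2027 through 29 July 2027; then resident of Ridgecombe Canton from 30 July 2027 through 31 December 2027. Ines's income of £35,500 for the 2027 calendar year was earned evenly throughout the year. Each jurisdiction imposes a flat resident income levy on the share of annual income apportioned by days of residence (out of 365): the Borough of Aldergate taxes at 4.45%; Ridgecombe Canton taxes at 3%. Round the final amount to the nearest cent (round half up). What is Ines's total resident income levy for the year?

£1,361.16

The Borough of Aldergate, 1 January – 29 July 2027: 210 days → £35,500 × 4.45% × 210/365 = £908.8973
Ridgecombe Canton, 30 July – 31 December 2027: 155 days → £35,500 × 3% × 155/365 = £452.2603
Total = £1,361.1575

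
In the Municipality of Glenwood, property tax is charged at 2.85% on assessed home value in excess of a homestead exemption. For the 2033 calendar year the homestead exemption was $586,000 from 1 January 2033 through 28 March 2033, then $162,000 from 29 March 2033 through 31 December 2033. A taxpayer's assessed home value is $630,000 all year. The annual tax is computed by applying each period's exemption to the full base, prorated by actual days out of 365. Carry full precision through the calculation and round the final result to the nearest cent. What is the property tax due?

$10,457.70

1 January – 28 March 2033: 87 days, exemption $586,000 → ($630,000 − $586,000) × 2.85% × 87/365 = $298.8986
29 March – 31 December 2033: 278 days, exemption $162,000 → ($630,000 − $162,000) × 2.85% × 278/365 = $10,158.8055
Total = $10,457.7041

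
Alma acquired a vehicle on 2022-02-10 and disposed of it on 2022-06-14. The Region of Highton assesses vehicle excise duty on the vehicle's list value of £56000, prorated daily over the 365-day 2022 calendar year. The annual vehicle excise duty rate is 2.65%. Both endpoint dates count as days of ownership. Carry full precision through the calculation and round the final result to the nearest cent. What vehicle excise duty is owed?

Days held (2022-02-10 to 2022-06-14): 125 out of 365
Tax = £56000 × 2.65% × 125/365 = £508.2192

£508.22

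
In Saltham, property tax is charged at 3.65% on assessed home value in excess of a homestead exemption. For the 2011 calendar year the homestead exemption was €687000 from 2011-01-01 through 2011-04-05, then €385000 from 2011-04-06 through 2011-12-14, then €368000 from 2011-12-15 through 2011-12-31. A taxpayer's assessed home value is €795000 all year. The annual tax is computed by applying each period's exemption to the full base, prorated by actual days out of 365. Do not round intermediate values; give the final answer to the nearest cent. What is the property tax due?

€12124.90

2011-01-01 to 2011-04-05: 95 days, exemption €687000 → (€795000 − €687000) × 3.65% × 95/365 = €1026.0000
2011-04-06 to 2011-12-14: 253 days, exemption €385000 → (€795000 − €385000) × 3.65% × 253/365 = €10373.0000
2011-12-15 to 2011-12-31: 17 days, exemption €368000 → (€795000 − €368000) × 3.65% × 17/365 = €725.9000
Total = €12124.9000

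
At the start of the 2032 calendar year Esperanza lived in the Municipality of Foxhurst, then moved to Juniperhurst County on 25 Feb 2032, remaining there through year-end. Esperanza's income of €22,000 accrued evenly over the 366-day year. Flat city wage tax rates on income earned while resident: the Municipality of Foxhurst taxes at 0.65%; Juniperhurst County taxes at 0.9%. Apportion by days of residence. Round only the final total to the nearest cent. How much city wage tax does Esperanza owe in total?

The Municipality of Foxhurst, 1 Jan – 24 Feb 2032: 55 days → €22,000 × 0.65% × 55/366 = €21.4891
Juniperhurst County, 25 Feb – 31 Dec 2032: 311 days → €22,000 × 0.9% × 311/366 = €168.2459
Total = €189.7350

€189.73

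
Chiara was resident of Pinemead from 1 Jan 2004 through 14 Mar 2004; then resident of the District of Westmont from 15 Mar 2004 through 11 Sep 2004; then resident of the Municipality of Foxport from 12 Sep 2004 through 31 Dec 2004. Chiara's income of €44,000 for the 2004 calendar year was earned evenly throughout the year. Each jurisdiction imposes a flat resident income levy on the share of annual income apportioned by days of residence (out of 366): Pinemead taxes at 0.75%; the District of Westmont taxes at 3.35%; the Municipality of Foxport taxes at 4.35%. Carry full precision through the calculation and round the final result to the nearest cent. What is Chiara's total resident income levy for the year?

Pinemead, 1 Jan – 14 Mar 2004: 74 days → €44,000 × 0.75% × 74/366 = €66.7213
The District of Westmont, 15 Mar – 11 Sep 2004: 181 days → €44,000 × 3.35% × 181/366 = €728.9454
The Municipality of Foxport, 12 Sep – 31 Dec 2004: 111 days → €44,000 × 4.35% × 111/366 = €580.4754
Total = €1,376.1421

€1,376.14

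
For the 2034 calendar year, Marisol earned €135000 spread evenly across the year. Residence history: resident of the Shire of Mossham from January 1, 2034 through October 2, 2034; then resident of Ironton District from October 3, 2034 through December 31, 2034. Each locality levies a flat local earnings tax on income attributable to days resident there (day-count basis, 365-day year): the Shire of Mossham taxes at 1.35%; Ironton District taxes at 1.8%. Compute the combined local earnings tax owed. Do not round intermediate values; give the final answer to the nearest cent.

The Shire of Mossham, January 1 – October 2, 2034: 275 days → €135000 × 1.35% × 275/365 = €1373.1164
Ironton District, October 3 – December 31, 2034: 90 days → €135000 × 1.8% × 90/365 = €599.1781
Total = €1972.2945

€1972.29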